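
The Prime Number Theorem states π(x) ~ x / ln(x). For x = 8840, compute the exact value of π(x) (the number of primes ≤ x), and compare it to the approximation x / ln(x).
π(8840) = 1102;  x/ln(x) ≈ 972.81;  relative error ≈ 11.72%.

Directly count primes up to 8840: π(8840) = 1102. The PNT approximation gives 8840/ln(8840) ≈ 8840/9.08704 ≈ 972.81. Relative error (π(x) − x/ln(x)) / π(x) ≈ 11.72%; the approximation is known to undercount slightly (Li(x) is a better estimate).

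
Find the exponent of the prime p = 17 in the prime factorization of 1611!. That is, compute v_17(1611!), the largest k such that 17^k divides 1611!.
v_17(1611!) = 99

Legendre's formula: v_p(n!) = Σ_{k ≥ 1} ⌊n / p^k⌋. For p = 17, n = 1611, the terms are:
  ⌊1611/17^1⌋ = ⌊1611/17⌋ = 94
  ⌊1611/17^2⌋ = ⌊1611/289⌋ = 5
(the next term ⌊1611/17^3⌋ = 0, terminating the sum). Summing: v_17(1611!) = 94 + 5 = 99.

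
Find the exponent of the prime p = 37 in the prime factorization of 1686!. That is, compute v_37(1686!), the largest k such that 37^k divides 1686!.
v_37(1686!) = 46

Legendre's formula: v_p(n!) = Σ_{k ≥ 1} ⌊n / p^k⌋. For p = 37, n = 1686, the terms are:
  ⌊1686/37^1⌋ = ⌊1686/37⌋ = 45
  ⌊1686/37^2⌋ = ⌊1686/1369⌋ = 1
(the next term ⌊1686/37^3⌋ = 0, terminating the sum). Summing: v_37(1686!) = 45 + 1 = 46.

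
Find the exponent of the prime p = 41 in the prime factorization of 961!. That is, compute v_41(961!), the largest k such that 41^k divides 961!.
v_41(961!) = 23

Legendre's formula: v_p(n!) = Σ_{k ≥ 1} ⌊n / p^k⌋. For p = 41, n = 961, the terms are:
  ⌊961/41^1⌋ = ⌊961/41⌋ = 23
(the next term ⌊961/41^2⌋ = 0, terminating the sum). Summing: v_41(961!) = 23 = 23.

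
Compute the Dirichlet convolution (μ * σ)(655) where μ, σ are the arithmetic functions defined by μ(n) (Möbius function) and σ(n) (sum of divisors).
(μ * σ)(655) = 655

Divisors of 655: [1, 5, 131, 655]. For each d | 655:
  d = 1: μ(1) · σ(655/1) = 1 · 792 = 792
  d = 5: μ(5) · σ(655/5) = -1 · 132 = -132
  d = 131: μ(131) · σ(655/131) = -1 · 6 = -6
  d = 655: μ(655) · σ(655/655) = 1 · 1 = 1
Summing: (μ * σ)(655) = 792 + -132 + -6 + 1 = 655.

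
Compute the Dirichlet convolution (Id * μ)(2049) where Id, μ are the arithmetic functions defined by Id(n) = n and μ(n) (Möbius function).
(Id * μ)(2049) = 1364

Divisors of 2049: [1, 3, 683, 2049]. For each d | 2049:
  d = 1: Id(1) · μ(2049/1) = 1 · 1 = 1
  d = 3: Id(3) · μ(2049/3) = 3 · -1 = -3
  d = 683: Id(683) · μ(2049/683) = 683 · -1 = -683
  d = 2049: Id(2049) · μ(2049/2049) = 2049 · 1 = 2049
Summing: (Id * μ)(2049) = 1 + -3 + -683 + 2049 = 1364.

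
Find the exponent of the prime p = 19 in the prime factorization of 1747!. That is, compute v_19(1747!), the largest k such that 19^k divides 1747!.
v_19(1747!) = 95

Legendre's formula: v_p(n!) = Σ_{k ≥ 1} ⌊n / p^k⌋. For p = 19, n = 1747, the terms are:
  ⌊1747/19^1⌋ = ⌊1747/19⌋ = 91
  ⌊1747/19^2⌋ = ⌊1747/361⌋ = 4
(the next term ⌊1747/19^3⌋ = 0, terminating the sum). Summing: v_19(1747!) = 91 + 4 = 95.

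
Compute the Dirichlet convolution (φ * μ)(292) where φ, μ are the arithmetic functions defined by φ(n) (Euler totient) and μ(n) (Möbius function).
(φ * μ)(292) = 71

Divisors of 292: [1, 2, 4, 73, 146, 292]. For each d | 292:
  d = 1: φ(1) · μ(292/1) = 1 · 0 = 0
  d = 2: φ(2) · μ(292/2) = 1 · 1 = 1
  d = 4: φ(4) · μ(292/4) = 2 · -1 = -2
  d = 73: φ(73) · μ(292/73) = 72 · 0 = 0
  d = 146: φ(146) · μ(292/146) = 72 · -1 = -72
  d = 292: φ(292) · μ(292/292) = 144 · 1 = 144
Summing: (φ * μ)(292) = 0 + 1 + -2 + 0 + -72 + 144 = 71.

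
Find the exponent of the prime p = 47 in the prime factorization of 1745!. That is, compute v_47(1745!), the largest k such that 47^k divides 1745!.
v_47(1745!) = 37

Legendre's formula: v_p(n!) = Σ_{k ≥ 1} ⌊n / p^k⌋. For p = 47, n = 1745, the terms are:
  ⌊1745/47^1⌋ = ⌊1745/47⌋ = 37
(the next term ⌊1745/47^2⌋ = 0, terminating the sum). Summing: v_47(1745!) = 37 = 37.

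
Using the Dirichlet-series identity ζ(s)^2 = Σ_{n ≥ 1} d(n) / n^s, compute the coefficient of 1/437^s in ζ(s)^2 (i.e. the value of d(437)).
d(437) = 4

ζ(s)^2 = (Σ 1/m^s)(Σ 1/k^s). The coefficient of 1/n^s in the product is the number of ordered pairs (m, k) with mk = n, which equals d(n). For n = 437, divisors are [1, 19, 23, 437], so d(437) = 4.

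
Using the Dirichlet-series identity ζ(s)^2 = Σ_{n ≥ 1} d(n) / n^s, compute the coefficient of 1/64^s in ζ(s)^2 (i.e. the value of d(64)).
d(64) = 7

ζ(s)^2 = (Σ 1/m^s)(Σ 1/k^s). The coefficient of 1/n^s in the product is the number of ordered pairs (m, k) with mk = n, which equals d(n). For n = 64, divisors are [1, 2, 4, 8, 16, 32, 64], so d(64) = 7.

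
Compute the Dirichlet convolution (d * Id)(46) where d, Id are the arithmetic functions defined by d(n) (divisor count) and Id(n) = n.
(d * Id)(46) = 100

Divisors of 46: [1, 2, 23, 46]. For each d | 46:
  d = 1: d(1) · Id(46/1) = 1 · 46 = 46
  d = 2: d(2) · Id(46/2) = 2 · 23 = 46
  d = 23: d(23) · Id(46/23) = 2 · 2 = 4
  d = 46: d(46) · Id(46/46) = 4 · 1 = 4
Summing: (d * Id)(46) = 46 + 46 + 4 + 4 = 100.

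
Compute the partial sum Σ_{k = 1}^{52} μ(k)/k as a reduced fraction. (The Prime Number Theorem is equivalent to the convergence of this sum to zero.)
Σ μ(k)/k = -184943596214571/204963260862830470

Values of μ(k) for 1 ≤ k ≤ 52: μ(1) = 1, μ(2) = -1, μ(3) = -1, μ(5) = -1, μ(6) = 1, μ(7) = -1, μ(10) = 1, μ(11) = -1, μ(13) = -1, μ(14) = 1, μ(15) = 1, μ(17) = -1, μ(19) = -1, μ(21) = 1, μ(22) = 1, μ(23) = -1, μ(26) = 1, μ(29) = -1, μ(30) = -1, μ(31) = -1, μ(33) = 1, μ(34) = 1, μ(35) = 1, μ(37) = -1, μ(38) = 1, μ(39) = 1, μ(41) = -1, μ(42) = -1, μ(43) = -1, μ(46) = 1, μ(47) = -1, μ(51) = 1, with μ = 0 on non-squarefree integers. Summing μ(k)/k for k where μ(k) ≠ 0 gives -184943596214571/204963260862830470 ≈ -0.0009. (PNT ⟺ this sum → 0 as n → ∞.)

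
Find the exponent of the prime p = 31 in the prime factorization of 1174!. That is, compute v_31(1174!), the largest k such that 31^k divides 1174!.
v_31(1174!) = 38

Legendre's formula: v_p(n!) = Σ_{k ≥ 1} ⌊n / p^k⌋. For p = 31, n = 1174, the terms are:
  ⌊1174/31^1⌋ = ⌊1174/31⌋ = 37
  ⌊1174/31^2⌋ = ⌊1174/961⌋ = 1
(the next term ⌊1174/31^3⌋ = 0, terminating the sum). Summing: v_31(1174!) = 37 + 1 = 38.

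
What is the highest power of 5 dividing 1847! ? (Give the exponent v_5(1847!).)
v_5(1847!) = 458

Legendre's formula: v_p(n!) = Σ_{k ≥ 1} ⌊n / p^k⌋. For p = 5, n = 1847, the terms are:
  ⌊1847/5^1⌋ = ⌊1847/5⌋ = 369
  ⌊1847/5^2⌋ = ⌊1847/25⌋ = 73
  ⌊1847/5^3⌋ = ⌊1847/125⌋ = 14
  ⌊1847/5^4⌋ = ⌊1847/625⌋ = 2
(the next term ⌊1847/5^5⌋ = 0, terminating the sum). Summing: v_5(1847!) = 369 + 73 + 14 + 2 = 458.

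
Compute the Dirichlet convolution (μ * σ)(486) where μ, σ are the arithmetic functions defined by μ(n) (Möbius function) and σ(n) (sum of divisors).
(μ * σ)(486) = 486

Divisors of 486: [1, 2, 3, 6, 9, 18, 27, 54, 81, 162, 243, 486]. For each d | 486:
  d = 1: μ(1) · σ(486/1) = 1 · 1092 = 1092
  d = 2: μ(2) · σ(486/2) = -1 · 364 = -364
  d = 3: μ(3) · σ(486/3) = -1 · 363 = -363
  d = 6: μ(6) · σ(486/6) = 1 · 121 = 121
  d = 9: μ(9) · σ(486/9) = 0 · 120 = 0
  d = 18: μ(18) · σ(486/18) = 0 · 40 = 0
  d = 27: μ(27) · σ(486/27) = 0 · 39 = 0
  d = 54: μ(54) · σ(486/54) = 0 · 13 = 0
  d = 81: μ(81) · σ(486/81) = 0 · 12 = 0
  d = 162: μ(162) · σ(486/162) = 0 · 4 = 0
  d = 243: μ(243) · σ(486/243) = 0 · 3 = 0
  d = 486: μ(486) · σ(486/486) = 0 · 1 = 0
Summing: (μ * σ)(486) = 1092 + -364 + -363 + 121 + 0 + 0 + 0 + 0 + 0 + 0 + 0 + 0 = 486.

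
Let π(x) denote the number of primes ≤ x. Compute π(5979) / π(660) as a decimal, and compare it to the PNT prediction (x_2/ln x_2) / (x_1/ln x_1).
π(5979)/π(660) = 781/120 ≈ 6.5083;  PNT prediction ≈ 6.7633.

π(660) = 120 and π(5979) = 781, so π(5979)/π(660) ≈ 6.5083. The PNT-predicted ratio is (5979/ln(5979)) / (660/ln(660)) ≈ 6.7633. The two agree to within a few percent, as expected.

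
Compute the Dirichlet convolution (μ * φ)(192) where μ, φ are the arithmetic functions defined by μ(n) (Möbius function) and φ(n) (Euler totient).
(μ * φ)(192) = 16

Divisors of 192: [1, 2, 3, 4, 6, 8, 12, 16, 24, 32, 48, 64, 96, 192]. For each d | 192:
  d = 1: μ(1) · φ(192/1) = 1 · 64 = 64
  d = 2: μ(2) · φ(192/2) = -1 · 32 = -32
  d = 3: μ(3) · φ(192/3) = -1 · 32 = -32
  d = 4: μ(4) · φ(192/4) = 0 · 16 = 0
  d = 6: μ(6) · φ(192/6) = 1 · 16 = 16
  d = 8: μ(8) · φ(192/8) = 0 · 8 = 0
  d = 12: μ(12) · φ(192/12) = 0 · 8 = 0
  d = 16: μ(16) · φ(192/16) = 0 · 4 = 0
  d = 24: μ(24) · φ(192/24) = 0 · 4 = 0
  d = 32: μ(32) · φ(192/32) = 0 · 2 = 0
  d = 48: μ(48) · φ(192/48) = 0 · 2 = 0
  d = 64: μ(64) · φ(192/64) = 0 · 2 = 0
  d = 96: μ(96) · φ(192/96) = 0 · 1 = 0
  d = 192: μ(192) · φ(192/192) = 0 · 1 = 0
Summing: (μ * φ)(192) = 64 + -32 + -32 + 0 + 16 + 0 + 0 + 0 + 0 + 0 + 0 + 0 + 0 + 0 = 16.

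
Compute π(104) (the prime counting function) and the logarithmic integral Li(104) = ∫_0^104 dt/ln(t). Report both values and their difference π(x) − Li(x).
π(104) = 27;  Li(104) ≈ 30.99;  π(x) − Li(x) ≈ -3.99.

Direct count of primes ≤ 104 gives π(104) = 27. Numerical evaluation of the logarithmic integral gives Li(104) ≈ 30.99. The difference π(x) − Li(x) ≈ -3.99 is typically negative for small/moderate x (Li(x) overestimates), though Littlewood's theorem shows this sign changes infinitely often.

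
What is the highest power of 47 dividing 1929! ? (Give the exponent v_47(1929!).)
v_47(1929!) = 41

Legendre's formula: v_p(n!) = Σ_{k ≥ 1} ⌊n / p^k⌋. For p = 47, n = 1929, the terms are:
  ⌊1929/47^1⌋ = ⌊1929/47⌋ = 41
(the next term ⌊1929/47^2⌋ = 0, terminating the sum). Summing: v_47(1929!) = 41 = 41.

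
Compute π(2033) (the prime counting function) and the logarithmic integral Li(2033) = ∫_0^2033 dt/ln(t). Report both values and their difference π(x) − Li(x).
π(2033) = 308;  Li(2033) ≈ 319.15;  π(x) − Li(x) ≈ -11.15.

Direct count of primes ≤ 2033 gives π(2033) = 308. Numerical evaluation of the logarithmic integral gives Li(2033) ≈ 319.15. The difference π(x) − Li(x) ≈ -11.15 is typically negative for small/moderate x (Li(x) overestimates), though Littlewood's theorem shows this sign changes infinitely often.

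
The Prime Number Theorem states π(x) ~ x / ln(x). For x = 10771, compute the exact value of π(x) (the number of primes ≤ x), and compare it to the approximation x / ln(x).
π(10771) = 1312;  x/ln(x) ≈ 1160.09;  relative error ≈ 11.58%.

Directly count primes up to 10771: π(10771) = 1312. The PNT approximation gives 10771/ln(10771) ≈ 10771/9.28461 ≈ 1160.09. Relative error (π(x) − x/ln(x)) / π(x) ≈ 11.58%; the approximation is known to undercount slightly (Li(x) is a better estimate).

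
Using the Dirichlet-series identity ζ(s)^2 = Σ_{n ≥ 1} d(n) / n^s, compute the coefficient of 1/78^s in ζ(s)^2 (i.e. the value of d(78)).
d(78) = 8

ζ(s)^2 = (Σ 1/m^s)(Σ 1/k^s). The coefficient of 1/n^s in the product is the number of ordered pairs (m, k) with mk = n, which equals d(n). For n = 78, divisors are [1, 2, 3, 6, 13, 26, 39, 78], so d(78) = 8.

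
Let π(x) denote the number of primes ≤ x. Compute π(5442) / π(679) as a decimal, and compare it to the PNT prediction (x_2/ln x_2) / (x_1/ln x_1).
π(5442)/π(679) = 719/123 ≈ 5.8455;  PNT prediction ≈ 6.0755.

π(679) = 123 and π(5442) = 719, so π(5442)/π(679) ≈ 5.8455. The PNT-predicted ratio is (5442/ln(5442)) / (679/ln(679)) ≈ 6.0755. The two agree to within a few percent, as expected.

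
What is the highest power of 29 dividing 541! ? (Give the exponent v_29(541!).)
v_29(541!) = 18

Legendre's formula: v_p(n!) = Σ_{k ≥ 1} ⌊n / p^k⌋. For p = 29, n = 541, the terms are:
  ⌊541/29^1⌋ = ⌊541/29⌋ = 18
(the next term ⌊541/29^2⌋ = 0, terminating the sum). Summing: v_29(541!) = 18 = 18.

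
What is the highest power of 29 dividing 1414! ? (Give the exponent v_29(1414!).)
v_29(1414!) = 49

Legendre's formula: v_p(n!) = Σ_{k ≥ 1} ⌊n / p^k⌋. For p = 29, n = 1414, the terms are:
  ⌊1414/29^1⌋ = ⌊1414/29⌋ = 48
  ⌊1414/29^2⌋ = ⌊1414/841⌋ = 1
(the next term ⌊1414/29^3⌋ = 0, terminating the sum). Summing: v_29(1414!) = 48 + 1 = 49.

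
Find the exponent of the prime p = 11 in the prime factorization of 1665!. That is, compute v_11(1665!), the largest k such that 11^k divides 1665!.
v_11(1665!) = 165

Legendre's formula: v_p(n!) = Σ_{k ≥ 1} ⌊n / p^k⌋. For p = 11, n = 1665, the terms are:
  ⌊1665/11^1⌋ = ⌊1665/11⌋ = 151
  ⌊1665/11^2⌋ = ⌊1665/121⌋ = 13
  ⌊1665/11^3⌋ = ⌊1665/1331⌋ = 1
(the next term ⌊1665/11^4⌋ = 0, terminating the sum). Summing: v_11(1665!) = 151 + 13 + 1 = 165.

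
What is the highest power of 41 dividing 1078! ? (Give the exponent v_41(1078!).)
v_41(1078!) = 26

Legendre's formula: v_p(n!) = Σ_{k ≥ 1} ⌊n / p^k⌋. For p = 41, n = 1078, the terms are:
  ⌊1078/41^1⌋ = ⌊1078/41⌋ = 26
(the next term ⌊1078/41^2⌋ = 0, terminating the sum). Summing: v_41(1078!) = 26 = 26.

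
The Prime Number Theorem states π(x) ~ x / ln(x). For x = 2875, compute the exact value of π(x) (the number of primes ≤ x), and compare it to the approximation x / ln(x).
π(2875) = 416;  x/ln(x) ≈ 361.01;  relative error ≈ 13.22%.

Directly count primes up to 2875: π(2875) = 416. The PNT approximation gives 2875/ln(2875) ≈ 2875/7.96381 ≈ 361.01. Relative error (π(x) − x/ln(x)) / π(x) ≈ 13.22%; the approximation is known to undercount slightly (Li(x) is a better estimate).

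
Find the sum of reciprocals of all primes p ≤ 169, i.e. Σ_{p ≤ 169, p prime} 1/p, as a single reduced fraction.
Σ 1/p = 1840793455149223796977553240989608507934961889604586193282330007699/962947420735983927056946215901134429196419130606213075415963491270

π(169) = 39, so the primes ≤ 169 are [2, 3, 5, 7, 11, 13, 17, 19, 23, 29, 31, 37, 41, 43, 47, 53, 59, 61, 67, 71, 73, 79, 83, 89, 97, 101, 103, 107, 109, 113, 127, 131, 137, 139, 149, 151, 157, 163, 167]. Summing 1/p over these primes: 1840793455149223796977553240989608507934961889604586193282330007699/962947420735983927056946215901134429196419130606213075415963491270 ≈ 1.9116. Mertens estimate ln ln(169) + 0.2615 ≈ 1.8966.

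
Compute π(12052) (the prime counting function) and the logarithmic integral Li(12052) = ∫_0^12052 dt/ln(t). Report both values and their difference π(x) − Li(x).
π(12052) = 1444;  Li(12052) ≈ 1466.63;  π(x) − Li(x) ≈ -22.63.

Direct count of primes ≤ 12052 gives π(12052) = 1444. Numerical evaluation of the logarithmic integral gives Li(12052) ≈ 1466.63. The difference π(x) − Li(x) ≈ -22.63 is typically negative for small/moderate x (Li(x) overestimates), though Littlewood's theorem shows this sign changes infinitely often.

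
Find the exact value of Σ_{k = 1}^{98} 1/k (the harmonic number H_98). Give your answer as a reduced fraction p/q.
H_98 = 360264457021270114060513483605065190394007/69720375229712477164533808935312303556800

Direct summation: H_98 = 1 + 1/2 + ... + 1/98. The least common denominator is lcm(1, ..., 98) = 69720375229712477164533808935312303556800; over this denominator the numerator is 69720375229712477164533808935312303556800 + 34860187614856238582266904467656151778400 + 23240125076570825721511269645104101185600 + 17430093807428119291133452233828075889200 + 13944075045942495432906761787062460711360 + 11620062538285412860755634822552050592800 + 9960053604244639594933401276473186222400 + 8715046903714059645566726116914037944600 + 7746708358856941907170423215034700395200 + 6972037522971247716453380893531230355680 + 6338215929973861560412164448664754868800 + 5810031269142706430377817411276025296400 + 5363105786900959781887216071947100273600 + 4980026802122319797466700638236593111200 + 4648025015314165144302253929020820237120 + 4357523451857029822783363058457018972300 + 4101198542924263362619635819724253150400 + 3873354179428470953585211607517350197600 + 3669493433142761956028095207121700187200 + 3486018761485623858226690446765615177840 + 3320017868081546531644467092157728740800 + 3169107964986930780206082224332377434400 + 3031320662161412050631904736317926241600 + 2905015634571353215188908705638012648200 + 2788815009188499086581352357412492142272 + 2681552893450479890943608035973550136800 + 2582236119618980635723474405011566798400 + 2490013401061159898733350319118296555600 + 2404150869990085419466683066734907019200 + 2324012507657082572151126964510410118560 + 2249044362248789585952703514042332372800 + 2178761725928514911391681529228509486150 + 2112738643324620520137388149554918289600 + 2050599271462131681309817909862126575200 + 1992010720848927918986680255294637244480 + 1936677089714235476792605803758675098800 + 1884334465667904788230643484738170366400 + 1834746716571380978014047603560850093600 + 1787701928966986593962405357315700091200 + 1743009380742811929113345223382807588920 + 1700496956822255540598385583788104964800 + 1660008934040773265822233546078864370400 + 1621404075109592492198460672914239617600 + 1584553982493465390103041112166188717200 + 1549341671771388381434084643006940079040 + 1515660331080706025315952368158963120800 + 1483412238930052705628378913517283054400 + 1452507817285676607594454352819006324100 + 1422864800606377084990485896639026603200 + 1394407504594249543290676178706246071136 + 1367066180974754454206545273241417716800 + 1340776446725239945471804017986775068400 + 1315478777919103342727052998779477425600 + 1291118059809490317861737202505783399200 + 1267643185994772312082432889732950973760 + 1245006700530579949366675159559148277800 + 1223164477714253985342698402373900062400 + 1202075434995042709733341533367453509600 + 1181701275079872494314132354835801755200 + 1162006253828541286075563482255205059280 + 1142956970978893068271046048119873828800 + 1124522181124394792976351757021166186400 + 1106672622693848843881489030719242913600 + 1089380862964257455695840764614254743075 + 1072621157380191956377443214389420054720 + 1056369321662310260068694074777459144800 + 1040602615368842942754235954258392590400 + 1025299635731065840654908954931063287600 + 1010440220720470683543968245439308747200 + 996005360424463959493340127647318622240 + 981977115911443340345546604722708500800 + 968338544857117738396302901879337549400 + 955073633283732563897723410072771281600 + 942167232833952394115321742369085183200 + 929605003062833028860450785804164047424 + 917373358285690489007023801780425046800 + 905459418567694508630309206952107838400 + 893850964483493296981202678657850045600 + 882536395312816166639668467535598779200 + 871504690371405964556672611691403794460 + 860745373206326878574491468337188932800 + 850248478411127770299192791894052482400 + 840004520839909363428118179943521729600 + 830004467020386632911116773039432185200 + 820239708584852672523927163944850630080 + 810702037554796246099230336457119808800 + 801383623330028473155561022244969006400 + 792276991246732695051520556083094358600 + 783375002581039069264424819497891051200 + 774670835885694190717042321503470039520 + 766157969557279968841030867421014324800 + 757830165540353012657976184079481560400 + 749681454082929861984234504680777457600 + 741706119465026352814189456758641527200 + 733898686628552391205619041424340037440 + 726253908642838303797227176409503162050 + 718766754945489455304472257065075294400 + 711432400303188542495242948319513301600 = 360264457021270114060513483605065190394007, so H_98 = 360264457021270114060513483605065190394007/69720375229712477164533808935312303556800 (already in lowest terms) ≈ 5.16728. (The PNT-adjacent estimate ln(98) + γ ≈ 5.16218 matches within O(1/n).)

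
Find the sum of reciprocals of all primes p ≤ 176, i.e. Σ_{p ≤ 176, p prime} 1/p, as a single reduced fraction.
Σ 1/p = 319420215161551700804173656907103406301944826032199624513259054823197/166589903787325219380851695350896256250980509594874862046961683989710

π(176) = 40, so the primes ≤ 176 are [2, 3, 5, 7, 11, 13, 17, 19, 23, 29, 31, 37, 41, 43, 47, 53, 59, 61, 67, 71, 73, 79, 83, 89, 97, 101, 103, 107, 109, 113, 127, 131, 137, 139, 149, 151, 157, 163, 167, 173]. Summing 1/p over these primes: 319420215161551700804173656907103406301944826032199624513259054823197/166589903787325219380851695350896256250980509594874862046961683989710 ≈ 1.9174. Mertens estimate ln ln(176) + 0.2615 ≈ 1.9045.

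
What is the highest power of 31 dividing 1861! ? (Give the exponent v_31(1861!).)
v_31(1861!) = 61

Legendre's formula: v_p(n!) = Σ_{k ≥ 1} ⌊n / p^k⌋. For p = 31, n = 1861, the terms are:
  ⌊1861/31^1⌋ = ⌊1861/31⌋ = 60
  ⌊1861/31^2⌋ = ⌊1861/961⌋ = 1
(the next term ⌊1861/31^3⌋ = 0, terminating the sum). Summing: v_31(1861!) = 60 + 1 = 61.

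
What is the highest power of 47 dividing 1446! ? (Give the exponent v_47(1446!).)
v_47(1446!) = 30

Legendre's formula: v_p(n!) = Σ_{k ≥ 1} ⌊n / p^k⌋. For p = 47, n = 1446, the terms are:
  ⌊1446/47^1⌋ = ⌊1446/47⌋ = 30
(the next term ⌊1446/47^2⌋ = 0, terminating the sum). Summing: v_47(1446!) = 30 = 30.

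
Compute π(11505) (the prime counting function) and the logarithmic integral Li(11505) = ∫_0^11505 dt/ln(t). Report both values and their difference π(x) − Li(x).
π(11505) = 1388;  Li(11505) ≈ 1408.28;  π(x) − Li(x) ≈ -20.28.

Direct count of primes ≤ 11505 gives π(11505) = 1388. Numerical evaluation of the logarithmic integral gives Li(11505) ≈ 1408.28. The difference π(x) − Li(x) ≈ -20.28 is typically negative for small/moderate x (Li(x) overestimates), though Littlewood's theorem shows this sign changes infinitely often.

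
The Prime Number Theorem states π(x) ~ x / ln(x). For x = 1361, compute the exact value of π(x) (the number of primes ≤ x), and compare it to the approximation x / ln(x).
π(1361) = 218;  x/ln(x) ≈ 188.61;  relative error ≈ 13.48%.

Directly count primes up to 1361: π(1361) = 218. The PNT approximation gives 1361/ln(1361) ≈ 1361/7.21598 ≈ 188.61. Relative error (π(x) − x/ln(x)) / π(x) ≈ 13.48%; the approximation is known to undercount slightly (Li(x) is a better estimate).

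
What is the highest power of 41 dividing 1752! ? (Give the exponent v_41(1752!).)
v_41(1752!) = 43

Legendre's formula: v_p(n!) = Σ_{k ≥ 1} ⌊n / p^k⌋. For p = 41, n = 1752, the terms are:
  ⌊1752/41^1⌋ = ⌊1752/41⌋ = 42
  ⌊1752/41^2⌋ = ⌊1752/1681⌋ = 1
(the next term ⌊1752/41^3⌋ = 0, terminating the sum). Summing: v_41(1752!) = 42 + 1 = 43.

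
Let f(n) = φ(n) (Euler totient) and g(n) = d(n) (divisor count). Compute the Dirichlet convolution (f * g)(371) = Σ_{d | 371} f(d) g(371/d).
(φ * d)(371) = 432

Divisors of 371: [1, 7, 53, 371]. For each d | 371:
  d = 1: φ(1) · d(371/1) = 1 · 4 = 4
  d = 7: φ(7) · d(371/7) = 6 · 2 = 12
  d = 53: φ(53) · d(371/53) = 52 · 2 = 104
  d = 371: φ(371) · d(371/371) = 312 · 1 = 312
Summing: (φ * d)(371) = 4 + 12 + 104 + 312 = 432.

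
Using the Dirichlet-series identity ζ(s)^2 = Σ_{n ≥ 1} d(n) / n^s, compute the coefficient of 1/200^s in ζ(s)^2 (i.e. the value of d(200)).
d(200) = 12

ζ(s)^2 = (Σ 1/m^s)(Σ 1/k^s). The coefficient of 1/n^s in the product is the number of ordered pairs (m, k) with mk = n, which equals d(n). For n = 200, divisors are [1, 2, 4, 5, 8, 10, 20, 25, 40, 50, 100, 200], so d(200) = 12.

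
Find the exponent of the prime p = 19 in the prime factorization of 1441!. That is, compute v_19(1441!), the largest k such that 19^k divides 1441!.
v_19(1441!) = 78

Legendre's formula: v_p(n!) = Σ_{k ≥ 1} ⌊n / p^k⌋. For p = 19, n = 1441, the terms are:
  ⌊1441/19^1⌋ = ⌊1441/19⌋ = 75
  ⌊1441/19^2⌋ = ⌊1441/361⌋ = 3
(the next term ⌊1441/19^3⌋ = 0, terminating the sum). Summing: v_19(1441!) = 75 + 3 = 78.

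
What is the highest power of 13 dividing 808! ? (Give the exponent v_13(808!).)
v_13(808!) = 66

Legendre's formula: v_p(n!) = Σ_{k ≥ 1} ⌊n / p^k⌋. For p = 13, n = 808, the terms are:
  ⌊808/13^1⌋ = ⌊808/13⌋ = 62
  ⌊808/13^2⌋ = ⌊808/169⌋ = 4
(the next term ⌊808/13^3⌋ = 0, terminating the sum). Summing: v_13(808!) = 62 + 4 = 66.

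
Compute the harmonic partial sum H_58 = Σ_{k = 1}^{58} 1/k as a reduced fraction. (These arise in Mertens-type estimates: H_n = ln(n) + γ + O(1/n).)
H_58 = 254381445831833111660789/54749786241679275146400

Direct summation: H_58 = 1 + 1/2 + ... + 1/58. The least common denominator is lcm(1, ..., 58) = 164249358725037825439200; over this denominator the numerator is 164249358725037825439200 + 82124679362518912719600 + 54749786241679275146400 + 41062339681259456359800 + 32849871745007565087840 + 27374893120839637573200 + 23464194103576832205600 + 20531169840629728179900 + 18249928747226425048800 + 16424935872503782543920 + 14931759884094347767200 + 13687446560419818786600 + 12634566055772140418400 + 11732097051788416102800 + 10949957248335855029280 + 10265584920314864089950 + 9661726983825754437600 + 9124964373613212524400 + 8644703090791464496800 + 8212467936251891271960 + 7821398034525610735200 + 7465879942047173883600 + 7141276466305992410400 + 6843723280209909393300 + 6569974349001513017568 + 6317283027886070209200 + 6083309582408808349600 + 5866048525894208051400 + 5663770990518545704800 + 5474978624167927514640 + 5298366410485091143200 + 5132792460157432044975 + 4977253294698115922400 + 4830863491912877218800 + 4692838820715366441120 + 4562482186806606262200 + 4439171857433454741600 + 4322351545395732248400 + 4211522018590713472800 + 4106233968125945635980 + 4006081920122873791200 + 3910699017262805367600 + 3819752528489251754400 + 3732939971023586941800 + 3649985749445285009760 + 3570638233152996205200 + 3494667206915698413600 + 3421861640104954696650 + 3352027729082404600800 + 3284987174500756508784 + 3220575661275251479200 + 3158641513943035104600 + 3099044504245996706400 + 3041654791204404174800 + 2986351976818869553440 + 2933024262947104025700 + 2881567696930488165600 + 2831885495259272852400 = 763144337495499334982367, so H_58 = 763144337495499334982367/164249358725037825439200; reducing by gcd(763144337495499334982367, 164249358725037825439200) = 3 gives 254381445831833111660789/54749786241679275146400 ≈ 4.64625. (The PNT-adjacent estimate ln(58) + γ ≈ 4.63766 matches within O(1/n).)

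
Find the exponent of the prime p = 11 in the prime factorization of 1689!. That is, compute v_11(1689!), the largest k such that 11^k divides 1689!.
v_11(1689!) = 167

Legendre's formula: v_p(n!) = Σ_{k ≥ 1} ⌊n / p^k⌋. For p = 11, n = 1689, the terms are:
  ⌊1689/11^1⌋ = ⌊1689/11⌋ = 153
  ⌊1689/11^2⌋ = ⌊1689/121⌋ = 13
  ⌊1689/11^3⌋ = ⌊1689/1331⌋ = 1
(the next term ⌊1689/11^4⌋ = 0, terminating the sum). Summing: v_11(1689!) = 153 + 13 + 1 = 167.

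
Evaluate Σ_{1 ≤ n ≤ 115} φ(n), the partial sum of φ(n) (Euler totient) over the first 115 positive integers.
Σ_{n ≤ 115} φ(n) = 4072

Compute φ(n) for each 1 ≤ n ≤ 115: φ(1) = 1, φ(2) = 1, φ(3) = 2, φ(4) = 2, φ(5) = 4, φ(6) = 2, φ(7) = 6, φ(8) = 4, φ(9) = 6, φ(10) = 4, φ(11) = 10, φ(12) = 4, φ(13) = 12, φ(14) = 6, φ(15) = 8, φ(16) = 8, φ(17) = 16, φ(18) = 6, φ(19) = 18, φ(20) = 8, φ(21) = 12, φ(22) = 10, φ(23) = 22, φ(24) = 8, φ(25) = 20, φ(26) = 12, φ(27) = 18, φ(28) = 12, φ(29) = 28, φ(30) = 8, φ(31) = 30, φ(32) = 16, φ(33) = 20, φ(34) = 16, φ(35) = 24, φ(36) = 12, φ(37) = 36, φ(38) = 18, φ(39) = 24, φ(40) = 16, φ(41) = 40, φ(42) = 12, φ(43) = 42, φ(44) = 20, φ(45) = 24, φ(46) = 22, φ(47) = 46, φ(48) = 16, φ(49) = 42, φ(50) = 20, φ(51) = 32, φ(52) = 24, φ(53) = 52, φ(54) = 18, φ(55) = 40, φ(56) = 24, φ(57) = 36, φ(58) = 28, φ(59) = 58, φ(60) = 16, φ(61) = 60, φ(62) = 30, φ(63) = 36, φ(64) = 32, φ(65) = 48, φ(66) = 20, φ(67) = 66, φ(68) = 32, φ(69) = 44, φ(70) = 24, φ(71) = 70, φ(72) = 24, φ(73) = 72, φ(74) = 36, φ(75) = 40, φ(76) = 36, φ(77) = 60, φ(78) = 24, φ(79) = 78, φ(80) = 32, φ(81) = 54, φ(82) = 40, φ(83) = 82, φ(84) = 24, φ(85) = 64, φ(86) = 42, φ(87) = 56, φ(88) = 40, φ(89) = 88, φ(90) = 24, φ(91) = 72, φ(92) = 44, φ(93) = 60, φ(94) = 46, φ(95) = 72, φ(96) = 32, φ(97) = 96, φ(98) = 42, φ(99) = 60, φ(100) = 40, φ(101) = 100, φ(102) = 32, φ(103) = 102, φ(104) = 48, φ(105) = 48, φ(106) = 52, φ(107) = 106, φ(108) = 36, φ(109) = 108, φ(110) = 40, φ(111) = 72, φ(112) = 48, φ(113) = 112, φ(114) = 36, φ(115) = 88. Summing all 115 values: 4072. (Average order: Σ_{n ≤ x} φ(n) ~ (3/π²) x². For x = 115, (3/π²)·115² ≈ 4019.92.)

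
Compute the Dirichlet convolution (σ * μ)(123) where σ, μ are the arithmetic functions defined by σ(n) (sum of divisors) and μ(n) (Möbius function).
(σ * μ)(123) = 123

Divisors of 123: [1, 3, 41, 123]. For each d | 123:
  d = 1: σ(1) · μ(123/1) = 1 · 1 = 1
  d = 3: σ(3) · μ(123/3) = 4 · -1 = -4
  d = 41: σ(41) · μ(123/41) = 42 · -1 = -42
  d = 123: σ(123) · μ(123/123) = 168 · 1 = 168
Summing: (σ * μ)(123) = 1 + -4 + -42 + 168 = 123.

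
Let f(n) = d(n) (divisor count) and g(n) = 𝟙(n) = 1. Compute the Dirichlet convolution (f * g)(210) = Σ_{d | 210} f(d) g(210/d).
(d * 𝟙)(210) = 81

Divisors of 210: [1, 2, 3, 5, 6, 7, 10, 14, 15, 21, 30, 35, 42, 70, 105, 210]. For each d | 210:
  d = 1: d(1) · 𝟙(210/1) = 1 · 1 = 1
  d = 2: d(2) · 𝟙(210/2) = 2 · 1 = 2
  d = 3: d(3) · 𝟙(210/3) = 2 · 1 = 2
  d = 5: d(5) · 𝟙(210/5) = 2 · 1 = 2
  d = 6: d(6) · 𝟙(210/6) = 4 · 1 = 4
  d = 7: d(7) · 𝟙(210/7) = 2 · 1 = 2
  d = 10: d(10) · 𝟙(210/10) = 4 · 1 = 4
  d = 14: d(14) · 𝟙(210/14) = 4 · 1 = 4
  d = 15: d(15) · 𝟙(210/15) = 4 · 1 = 4
  d = 21: d(21) · 𝟙(210/21) = 4 · 1 = 4
  d = 30: d(30) · 𝟙(210/30) = 8 · 1 = 8
  d = 35: d(35) · 𝟙(210/35) = 4 · 1 = 4
  d = 42: d(42) · 𝟙(210/42) = 8 · 1 = 8
  d = 70: d(70) · 𝟙(210/70) = 8 · 1 = 8
  d = 105: d(105) · 𝟙(210/105) = 8 · 1 = 8
  d = 210: d(210) · 𝟙(210/210) = 16 · 1 = 16
Summing: (d * 𝟙)(210) = 1 + 2 + 2 + 2 + 4 + 2 + 4 + 4 + 4 + 4 + 8 + 4 + 8 + 8 + 8 + 16 = 81.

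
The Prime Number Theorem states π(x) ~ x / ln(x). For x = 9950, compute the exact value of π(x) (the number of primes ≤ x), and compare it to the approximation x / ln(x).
π(9950) = 1227;  x/ln(x) ≈ 1080.90;  relative error ≈ 11.91%.

Directly count primes up to 9950: π(9950) = 1227. The PNT approximation gives 9950/ln(9950) ≈ 9950/9.20533 ≈ 1080.90. Relative error (π(x) − x/ln(x)) / π(x) ≈ 11.91%; the approximation is known to undercount slightly (Li(x) is a better estimate).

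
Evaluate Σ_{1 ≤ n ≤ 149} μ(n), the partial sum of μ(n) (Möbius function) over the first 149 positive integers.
Σ_{n ≤ 149} μ(n) = 0

Compute μ(n) for each 1 ≤ n ≤ 149: μ(1) = 1, μ(2) = -1, μ(3) = -1, μ(4) = 0, μ(5) = -1, μ(6) = 1, μ(7) = -1, μ(8) = 0, μ(9) = 0, μ(10) = 1, μ(11) = -1, μ(12) = 0, μ(13) = -1, μ(14) = 1, μ(15) = 1, μ(16) = 0, μ(17) = -1, μ(18) = 0, μ(19) = -1, μ(20) = 0, μ(21) = 1, μ(22) = 1, μ(23) = -1, μ(24) = 0, μ(25) = 0, μ(26) = 1, μ(27) = 0, μ(28) = 0, μ(29) = -1, μ(30) = -1, μ(31) = -1, μ(32) = 0, μ(33) = 1, μ(34) = 1, μ(35) = 1, μ(36) = 0, μ(37) = -1, μ(38) = 1, μ(39) = 1, μ(40) = 0, μ(41) = -1, μ(42) = -1, μ(43) = -1, μ(44) = 0, μ(45) = 0, μ(46) = 1, μ(47) = -1, μ(48) = 0, μ(49) = 0, μ(50) = 0, μ(51) = 1, μ(52) = 0, μ(53) = -1, μ(54) = 0, μ(55) = 1, μ(56) = 0, μ(57) = 1, μ(58) = 1, μ(59) = -1, μ(60) = 0, μ(61) = -1, μ(62) = 1, μ(63) = 0, μ(64) = 0, μ(65) = 1, μ(66) = -1, μ(67) = -1, μ(68) = 0, μ(69) = 1, μ(70) = -1, μ(71) = -1, μ(72) = 0, μ(73) = -1, μ(74) = 1, μ(75) = 0, μ(76) = 0, μ(77) = 1, μ(78) = -1, μ(79) = -1, μ(80) = 0, μ(81) = 0, μ(82) = 1, μ(83) = -1, μ(84) = 0, μ(85) = 1, μ(86) = 1, μ(87) = 1, μ(88) = 0, μ(89) = -1, μ(90) = 0, μ(91) = 1, μ(92) = 0, μ(93) = 1, μ(94) = 1, μ(95) = 1, μ(96) = 0, μ(97) = -1, μ(98) = 0, μ(99) = 0, μ(100) = 0, μ(101) = -1, μ(102) = -1, μ(103) = -1, μ(104) = 0, μ(105) = -1, μ(106) = 1, μ(107) = -1, μ(108) = 0, μ(109) = -1, μ(110) = -1, μ(111) = 1, μ(112) = 0, μ(113) = -1, μ(114) = -1, μ(115) = 1, μ(116) = 0, μ(117) = 0, μ(118) = 1, μ(119) = 1, μ(120) = 0, μ(121) = 0, μ(122) = 1, μ(123) = 1, μ(124) = 0, μ(125) = 0, μ(126) = 0, μ(127) = -1, μ(128) = 0, μ(129) = 1, μ(130) = -1, μ(131) = -1, μ(132) = 0, μ(133) = 1, μ(134) = 1, μ(135) = 0, μ(136) = 0, μ(137) = -1, μ(138) = -1, μ(139) = -1, μ(140) = 0, μ(141) = 1, μ(142) = 1, μ(143) = 1, μ(144) = 0, μ(145) = 1, μ(146) = 1, μ(147) = 0, μ(148) = 0, μ(149) = -1. Summing all 149 values: 0. (Mertens function M(x) = Σ_{n ≤ x} μ(n); on average M(x) should be small (PNT ⟺ M(x) = o(x)).)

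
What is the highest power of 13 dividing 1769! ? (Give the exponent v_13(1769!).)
v_13(1769!) = 146

Legendre's formula: v_p(n!) = Σ_{k ≥ 1} ⌊n / p^k⌋. For p = 13, n = 1769, the terms are:
  ⌊1769/13^1⌋ = ⌊1769/13⌋ = 136
  ⌊1769/13^2⌋ = ⌊1769/169⌋ = 10
(the next term ⌊1769/13^3⌋ = 0, terminating the sum). Summing: v_13(1769!) = 136 + 10 = 146.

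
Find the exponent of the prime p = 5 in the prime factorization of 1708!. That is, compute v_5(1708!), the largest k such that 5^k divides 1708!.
v_5(1708!) = 424

Legendre's formula: v_p(n!) = Σ_{k ≥ 1} ⌊n / p^k⌋. For p = 5, n = 1708, the terms are:
  ⌊1708/5^1⌋ = ⌊1708/5⌋ = 341
  ⌊1708/5^2⌋ = ⌊1708/25⌋ = 68
  ⌊1708/5^3⌋ = ⌊1708/125⌋ = 13
  ⌊1708/5^4⌋ = ⌊1708/625⌋ = 2
(the next term ⌊1708/5^5⌋ = 0, terminating the sum). Summing: v_5(1708!) = 341 + 68 + 13 + 2 = 424.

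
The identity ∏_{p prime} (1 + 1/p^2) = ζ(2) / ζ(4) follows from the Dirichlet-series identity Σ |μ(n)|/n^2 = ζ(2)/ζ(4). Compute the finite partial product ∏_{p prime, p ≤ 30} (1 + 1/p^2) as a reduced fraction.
∏ = 98543133200000/65309612248881

The primes p ≤ 30 are [2, 3, 5, 7, 11, 13, 17, 19, 23, 29]. For each, (1 + 1/p^2) = (p^2 + 1)/p^2. Multiplying these fractions over p ∈ [2, 3, 5, 7, 11, 13, 17, 19, 23, 29] gives 98543133200000/65309612248881. (In the limit P → ∞ this tends to ζ(2)/ζ(4).)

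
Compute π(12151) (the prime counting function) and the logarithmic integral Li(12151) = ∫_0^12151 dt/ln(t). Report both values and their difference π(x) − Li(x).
π(12151) = 1454;  Li(12151) ≈ 1477.16;  π(x) − Li(x) ≈ -23.16.

Direct count of primes ≤ 12151 gives π(12151) = 1454. Numerical evaluation of the logarithmic integral gives Li(12151) ≈ 1477.16. The difference π(x) − Li(x) ≈ -23.16 is typically negative for small/moderate x (Li(x) overestimates), though Littlewood's theorem shows this sign changes infinitely often.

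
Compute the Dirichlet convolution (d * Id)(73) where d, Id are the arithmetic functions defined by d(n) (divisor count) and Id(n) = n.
(d * Id)(73) = 75

Divisors of 73: [1, 73]. For each d | 73:
  d = 1: d(1) · Id(73/1) = 1 · 73 = 73
  d = 73: d(73) · Id(73/73) = 2 · 1 = 2
Summing: (d * Id)(73) = 73 + 2 = 75.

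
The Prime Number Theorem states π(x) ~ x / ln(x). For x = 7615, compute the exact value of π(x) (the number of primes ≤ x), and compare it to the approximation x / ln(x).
π(7615) = 967;  x/ln(x) ≈ 851.99;  relative error ≈ 11.89%.

Directly count primes up to 7615: π(7615) = 967. The PNT approximation gives 7615/ln(7615) ≈ 7615/8.93788 ≈ 851.99. Relative error (π(x) − x/ln(x)) / π(x) ≈ 11.89%; the approximation is known to undercount slightly (Li(x) is a better estimate).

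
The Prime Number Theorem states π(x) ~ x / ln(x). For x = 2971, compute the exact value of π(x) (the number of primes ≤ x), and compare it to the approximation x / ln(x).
π(2971) = 429;  x/ln(x) ≈ 371.53;  relative error ≈ 13.40%.

Directly count primes up to 2971: π(2971) = 429. The PNT approximation gives 2971/ln(2971) ≈ 2971/7.99665 ≈ 371.53. Relative error (π(x) − x/ln(x)) / π(x) ≈ 13.40%; the approximation is known to undercount slightly (Li(x) is a better estimate).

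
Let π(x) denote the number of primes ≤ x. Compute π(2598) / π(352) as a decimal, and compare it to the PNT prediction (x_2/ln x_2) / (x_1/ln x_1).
π(2598)/π(352) = 378/70 ≈ 5.4000;  PNT prediction ≈ 5.5043.

π(352) = 70 and π(2598) = 378, so π(2598)/π(352) ≈ 5.4000. The PNT-predicted ratio is (2598/ln(2598)) / (352/ln(352)) ≈ 5.5043. The two agree to within a few percent, as expected.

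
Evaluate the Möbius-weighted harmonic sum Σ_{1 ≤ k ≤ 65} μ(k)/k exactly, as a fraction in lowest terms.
Σ μ(k)/k = 3679085466973039663081/117288381359406970983270

Values of μ(k) for 1 ≤ k ≤ 65: μ(1) = 1, μ(2) = -1, μ(3) = -1, μ(5) = -1, μ(6) = 1, μ(7) = -1, μ(10) = 1, μ(11) = -1, μ(13) = -1, μ(14) = 1, μ(15) = 1, μ(17) = -1, μ(19) = -1, μ(21) = 1, μ(22) = 1, μ(23) = -1, μ(26) = 1, μ(29) = -1, μ(30) = -1, μ(31) = -1, μ(33) = 1, μ(34) = 1, μ(35) = 1, μ(37) = -1, μ(38) = 1, μ(39) = 1, μ(41) = -1, μ(42) = -1, μ(43) = -1, μ(46) = 1, μ(47) = -1, μ(51) = 1, μ(53) = -1, μ(55) = 1, μ(57) = 1, μ(58) = 1, μ(59) = -1, μ(61) = -1, μ(62) = 1, μ(65) = 1, with μ = 0 on non-squarefree integers. Summing μ(k)/k for k where μ(k) ≠ 0 gives 3679085466973039663081/117288381359406970983270 ≈ 0.0314. (PNT ⟺ this sum → 0 as n → ∞.)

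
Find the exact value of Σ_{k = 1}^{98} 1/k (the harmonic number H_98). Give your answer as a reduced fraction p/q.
H_98 = 360264457021270114060513483605065190394007/69720375229712477164533808935312303556800

Direct summation: H_98 = 1 + 1/2 + ... + 1/98. The least common denominator is lcm(1, ..., 98) = 69720375229712477164533808935312303556800; over this denominator the numerator is 69720375229712477164533808935312303556800 + 34860187614856238582266904467656151778400 + 23240125076570825721511269645104101185600 + 17430093807428119291133452233828075889200 + 13944075045942495432906761787062460711360 + 11620062538285412860755634822552050592800 + 9960053604244639594933401276473186222400 + 8715046903714059645566726116914037944600 + 7746708358856941907170423215034700395200 + 6972037522971247716453380893531230355680 + 6338215929973861560412164448664754868800 + 5810031269142706430377817411276025296400 + 5363105786900959781887216071947100273600 + 4980026802122319797466700638236593111200 + 4648025015314165144302253929020820237120 + 4357523451857029822783363058457018972300 + 4101198542924263362619635819724253150400 + 3873354179428470953585211607517350197600 + 3669493433142761956028095207121700187200 + 3486018761485623858226690446765615177840 + 3320017868081546531644467092157728740800 + 3169107964986930780206082224332377434400 + 3031320662161412050631904736317926241600 + 2905015634571353215188908705638012648200 + 2788815009188499086581352357412492142272 + 2681552893450479890943608035973550136800 + 2582236119618980635723474405011566798400 + 2490013401061159898733350319118296555600 + 2404150869990085419466683066734907019200 + 2324012507657082572151126964510410118560 + 2249044362248789585952703514042332372800 + 2178761725928514911391681529228509486150 + 2112738643324620520137388149554918289600 + 2050599271462131681309817909862126575200 + 1992010720848927918986680255294637244480 + 1936677089714235476792605803758675098800 + 1884334465667904788230643484738170366400 + 1834746716571380978014047603560850093600 + 1787701928966986593962405357315700091200 + 1743009380742811929113345223382807588920 + 1700496956822255540598385583788104964800 + 1660008934040773265822233546078864370400 + 1621404075109592492198460672914239617600 + 1584553982493465390103041112166188717200 + 1549341671771388381434084643006940079040 + 1515660331080706025315952368158963120800 + 1483412238930052705628378913517283054400 + 1452507817285676607594454352819006324100 + 1422864800606377084990485896639026603200 + 1394407504594249543290676178706246071136 + 1367066180974754454206545273241417716800 + 1340776446725239945471804017986775068400 + 1315478777919103342727052998779477425600 + 1291118059809490317861737202505783399200 + 1267643185994772312082432889732950973760 + 1245006700530579949366675159559148277800 + 1223164477714253985342698402373900062400 + 1202075434995042709733341533367453509600 + 1181701275079872494314132354835801755200 + 1162006253828541286075563482255205059280 + 1142956970978893068271046048119873828800 + 1124522181124394792976351757021166186400 + 1106672622693848843881489030719242913600 + 1089380862964257455695840764614254743075 + 1072621157380191956377443214389420054720 + 1056369321662310260068694074777459144800 + 1040602615368842942754235954258392590400 + 1025299635731065840654908954931063287600 + 1010440220720470683543968245439308747200 + 996005360424463959493340127647318622240 + 981977115911443340345546604722708500800 + 968338544857117738396302901879337549400 + 955073633283732563897723410072771281600 + 942167232833952394115321742369085183200 + 929605003062833028860450785804164047424 + 917373358285690489007023801780425046800 + 905459418567694508630309206952107838400 + 893850964483493296981202678657850045600 + 882536395312816166639668467535598779200 + 871504690371405964556672611691403794460 + 860745373206326878574491468337188932800 + 850248478411127770299192791894052482400 + 840004520839909363428118179943521729600 + 830004467020386632911116773039432185200 + 820239708584852672523927163944850630080 + 810702037554796246099230336457119808800 + 801383623330028473155561022244969006400 + 792276991246732695051520556083094358600 + 783375002581039069264424819497891051200 + 774670835885694190717042321503470039520 + 766157969557279968841030867421014324800 + 757830165540353012657976184079481560400 + 749681454082929861984234504680777457600 + 741706119465026352814189456758641527200 + 733898686628552391205619041424340037440 + 726253908642838303797227176409503162050 + 718766754945489455304472257065075294400 + 711432400303188542495242948319513301600 = 360264457021270114060513483605065190394007, so H_98 = 360264457021270114060513483605065190394007/69720375229712477164533808935312303556800 (already in lowest terms) ≈ 5.16728. (The PNT-adjacent estimate ln(98) + γ ≈ 5.16218 matches within O(1/n).)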